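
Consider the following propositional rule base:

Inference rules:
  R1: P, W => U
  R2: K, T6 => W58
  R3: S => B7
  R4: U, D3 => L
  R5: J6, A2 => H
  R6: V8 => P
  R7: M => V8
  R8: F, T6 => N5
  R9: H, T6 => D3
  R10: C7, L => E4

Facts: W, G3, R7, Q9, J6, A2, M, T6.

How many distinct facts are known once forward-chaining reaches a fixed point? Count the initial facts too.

14

Round 1 — R5, R7, derive H, V8.
Round 2 — R6, R9, derive P, D3.
Round 3 — R1, derive U.
Round 4 — R4, derive L.
Closure: {A2, D3, G3, H, J6, L, M, P, Q9, R7, T6, U, V8, W} — 14 facts.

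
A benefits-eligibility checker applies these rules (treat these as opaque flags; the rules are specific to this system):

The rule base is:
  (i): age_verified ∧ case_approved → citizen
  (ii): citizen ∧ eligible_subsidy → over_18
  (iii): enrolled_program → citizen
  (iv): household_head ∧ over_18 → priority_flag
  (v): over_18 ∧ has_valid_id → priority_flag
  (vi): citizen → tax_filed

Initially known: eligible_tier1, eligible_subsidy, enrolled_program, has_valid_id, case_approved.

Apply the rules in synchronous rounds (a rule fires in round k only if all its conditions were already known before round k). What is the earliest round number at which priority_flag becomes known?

3

Round 1 — (iii), derive citizen.
Round 2 — (ii), (vi), derive over_18, tax_filed.
Round 3 — (v), derive priority_flag.
priority_flag first appears in round 3.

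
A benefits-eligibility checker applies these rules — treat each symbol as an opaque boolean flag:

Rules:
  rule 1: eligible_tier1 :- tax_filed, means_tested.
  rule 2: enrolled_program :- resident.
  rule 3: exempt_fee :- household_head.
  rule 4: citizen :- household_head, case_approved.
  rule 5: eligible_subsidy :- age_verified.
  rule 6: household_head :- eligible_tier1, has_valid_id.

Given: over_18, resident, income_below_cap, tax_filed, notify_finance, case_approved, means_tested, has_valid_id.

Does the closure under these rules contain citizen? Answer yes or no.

Round 1 — rule 1, rule 2, derive eligible_tier1, enrolled_program.
Round 2 — rule 6, derive household_head.
Round 3 — rule 3, rule 4, derive exempt_fee, citizen.
citizen appears in round 3, so it is derivable.

yes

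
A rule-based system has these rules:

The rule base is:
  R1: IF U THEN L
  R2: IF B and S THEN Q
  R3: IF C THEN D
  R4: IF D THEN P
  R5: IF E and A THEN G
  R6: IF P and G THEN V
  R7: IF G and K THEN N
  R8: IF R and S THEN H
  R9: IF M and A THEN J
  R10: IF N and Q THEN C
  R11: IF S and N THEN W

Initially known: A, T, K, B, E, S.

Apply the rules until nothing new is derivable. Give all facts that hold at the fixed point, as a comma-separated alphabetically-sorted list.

A, B, C, D, E, G, K, N, P, Q, S, T, V, W

[1] R2 [IF B and S THEN Q]; R5 [IF E and A THEN G]. ⇒ new: Q, G.
[2] R7 [IF G and K THEN N]. ⇒ new: N.
[3] R10 [IF N and Q THEN C]; R11 [IF S and N THEN W]. ⇒ new: C, W.
[4] R3 [IF C THEN D]. ⇒ new: D.
[5] R4 [IF D THEN P]. ⇒ new: P.
[6] R6 [IF P and G THEN V]. ⇒ new: V.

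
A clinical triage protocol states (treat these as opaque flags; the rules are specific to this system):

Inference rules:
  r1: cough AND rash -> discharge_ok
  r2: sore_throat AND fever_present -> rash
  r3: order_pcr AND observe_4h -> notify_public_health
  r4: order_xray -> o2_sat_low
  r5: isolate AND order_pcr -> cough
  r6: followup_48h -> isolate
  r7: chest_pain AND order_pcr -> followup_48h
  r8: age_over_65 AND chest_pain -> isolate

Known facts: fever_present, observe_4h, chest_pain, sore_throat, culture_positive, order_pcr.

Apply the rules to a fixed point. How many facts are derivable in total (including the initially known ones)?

Round 1: r2 [sore_throat AND fever_present -> rash]; r3 [order_pcr AND observe_4h -> notify_public_health]; r7 [chest_pain AND order_pcr -> followup_48h]. Adds rash, notify_public_health, followup_48h.
Round 2: r6 [followup_48h -> isolate]. Adds isolate.
Round 3: r5 [isolate AND order_pcr -> cough]. Adds cough.
Round 4: r1 [cough AND rash -> discharge_ok]. Adds discharge_ok.
Closure: {chest_pain, cough, culture_positive, discharge_ok, fever_present, followup_48h, isolate, notify_public_health, observe_4h, order_pcr, rash, sore_throat} — 12 facts.

12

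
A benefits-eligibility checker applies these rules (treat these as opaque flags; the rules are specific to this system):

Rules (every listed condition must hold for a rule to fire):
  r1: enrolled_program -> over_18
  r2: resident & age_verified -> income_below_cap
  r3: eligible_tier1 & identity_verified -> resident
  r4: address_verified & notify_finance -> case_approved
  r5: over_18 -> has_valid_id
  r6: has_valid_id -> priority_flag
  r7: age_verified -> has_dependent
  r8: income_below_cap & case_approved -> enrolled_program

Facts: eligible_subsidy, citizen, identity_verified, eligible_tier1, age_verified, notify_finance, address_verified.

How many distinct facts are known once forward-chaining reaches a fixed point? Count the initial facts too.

15

[1] r3 [eligible_tier1 & identity_verified -> resident]; r4 [address_verified & notify_finance -> case_approved]; r7 [age_verified -> has_dependent]. ⇒ new: resident, case_approved, has_dependent.
[2] r2 [resident & age_verified -> income_below_cap]. ⇒ new: income_below_cap.
[3] r8 [income_below_cap & case_approved -> enrolled_program]. ⇒ new: enrolled_program.
[4] r1 [enrolled_program -> over_18]. ⇒ new: over_18.
[5] r5 [over_18 -> has_valid_id]. ⇒ new: has_valid_id.
[6] r6 [has_valid_id -> priority_flag]. ⇒ new: priority_flag.
Closure: {address_verified, age_verified, case_approved, citizen, eligible_subsidy, eligible_tier1, enrolled_program, has_dependent, has_valid_id, identity_verified, income_below_cap, notify_finance, over_18, priority_flag, resident} — 15 facts.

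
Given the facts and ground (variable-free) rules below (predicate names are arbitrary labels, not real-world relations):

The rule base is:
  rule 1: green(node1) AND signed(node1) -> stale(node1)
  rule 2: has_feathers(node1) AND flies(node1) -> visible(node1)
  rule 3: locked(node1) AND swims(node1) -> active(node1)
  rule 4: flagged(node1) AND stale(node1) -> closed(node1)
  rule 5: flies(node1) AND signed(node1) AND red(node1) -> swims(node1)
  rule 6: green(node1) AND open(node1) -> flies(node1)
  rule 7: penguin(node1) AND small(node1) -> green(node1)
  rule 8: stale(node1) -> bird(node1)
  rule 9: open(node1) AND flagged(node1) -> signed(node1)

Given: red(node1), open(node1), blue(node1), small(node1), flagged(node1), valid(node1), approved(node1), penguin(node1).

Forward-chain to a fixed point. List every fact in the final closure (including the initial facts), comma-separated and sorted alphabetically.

[1] rule 7 [penguin(node1) AND small(node1) -> green(node1)]; rule 9 [open(node1) AND flagged(node1) -> signed(node1)]. ⇒ new: green(node1), signed(node1).
[2] rule 1 [green(node1) AND signed(node1) -> stale(node1)]; rule 6 [green(node1) AND open(node1) -> flies(node1)]. ⇒ new: stale(node1), flies(node1).
[3] rule 4 [flagged(node1) AND stale(node1) -> closed(node1)]; rule 5 [flies(node1) AND signed(node1) AND red(node1) -> swims(node1)]; rule 8 [stale(node1) -> bird(node1)]. ⇒ new: closed(node1), swims(node1), bird(node1).

approved(node1), bird(node1), blue(node1), closed(node1), flagged(node1), flies(node1), green(node1), open(node1), penguin(node1), red(node1), signed(node1), small(node1), stale(node1), swims(node1), valid(node1)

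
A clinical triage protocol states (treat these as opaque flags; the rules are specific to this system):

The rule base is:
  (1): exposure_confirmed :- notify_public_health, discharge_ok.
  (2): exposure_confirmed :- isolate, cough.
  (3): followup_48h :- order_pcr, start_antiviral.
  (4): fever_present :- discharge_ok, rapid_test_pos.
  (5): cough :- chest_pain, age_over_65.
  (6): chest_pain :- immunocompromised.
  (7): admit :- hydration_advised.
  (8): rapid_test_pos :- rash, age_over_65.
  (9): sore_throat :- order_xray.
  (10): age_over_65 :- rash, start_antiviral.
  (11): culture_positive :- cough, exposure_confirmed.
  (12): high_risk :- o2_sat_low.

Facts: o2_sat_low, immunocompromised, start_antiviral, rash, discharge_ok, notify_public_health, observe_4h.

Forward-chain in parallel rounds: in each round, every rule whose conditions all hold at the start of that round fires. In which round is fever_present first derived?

Round 1 — (1), (6), (10), (12), derive exposure_confirmed, chest_pain, age_over_65, high_risk.
Round 2 — (5), (8), derive cough, rapid_test_pos.
Round 3 — (4), (11), derive fever_present, culture_positive.
fever_present first appears in round 3.

3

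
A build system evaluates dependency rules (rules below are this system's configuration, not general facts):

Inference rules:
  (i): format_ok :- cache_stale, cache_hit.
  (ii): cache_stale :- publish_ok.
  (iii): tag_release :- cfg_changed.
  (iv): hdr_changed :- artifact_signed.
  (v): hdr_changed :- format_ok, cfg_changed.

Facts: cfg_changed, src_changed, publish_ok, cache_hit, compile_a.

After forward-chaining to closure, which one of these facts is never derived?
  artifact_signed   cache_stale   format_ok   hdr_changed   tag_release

artifact_signed

Round 1 fires (ii), (iii), giving cache_stale, tag_release.
Round 2 fires (i), giving format_ok.
Round 3 fires (v), giving hdr_changed.
Derived: tag_release (round 1), format_ok (round 2), hdr_changed (round 3), cache_stale (round 1). artifact_signed never appears in any round.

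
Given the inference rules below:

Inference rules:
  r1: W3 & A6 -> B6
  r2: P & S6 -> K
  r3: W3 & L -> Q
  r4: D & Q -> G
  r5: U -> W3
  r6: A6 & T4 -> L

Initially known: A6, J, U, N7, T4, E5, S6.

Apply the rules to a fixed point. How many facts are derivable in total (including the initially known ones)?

11

Round 1: r5 [U -> W3]; r6 [A6 & T4 -> L]. Adds W3, L.
Round 2: r1 [W3 & A6 -> B6]; r3 [W3 & L -> Q]. Adds B6, Q.
Closure: {A6, B6, E5, J, L, N7, Q, S6, T4, U, W3} — 11 facts.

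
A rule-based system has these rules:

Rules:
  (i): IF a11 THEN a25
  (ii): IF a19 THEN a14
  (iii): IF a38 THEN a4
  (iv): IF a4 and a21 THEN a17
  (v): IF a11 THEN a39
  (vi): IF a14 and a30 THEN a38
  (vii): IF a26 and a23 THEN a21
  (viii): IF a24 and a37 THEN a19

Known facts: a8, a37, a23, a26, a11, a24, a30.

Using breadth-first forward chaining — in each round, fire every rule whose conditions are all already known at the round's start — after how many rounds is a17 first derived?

Round 1 — (i), (v), (vii), (viii), derive a25, a39, a21, a19.
Round 2 — (ii), derive a14.
Round 3 — (vi), derive a38.
Round 4 — (iii), derive a4.
Round 5 — (iv), derive a17.
a17 first appears in round 5.

5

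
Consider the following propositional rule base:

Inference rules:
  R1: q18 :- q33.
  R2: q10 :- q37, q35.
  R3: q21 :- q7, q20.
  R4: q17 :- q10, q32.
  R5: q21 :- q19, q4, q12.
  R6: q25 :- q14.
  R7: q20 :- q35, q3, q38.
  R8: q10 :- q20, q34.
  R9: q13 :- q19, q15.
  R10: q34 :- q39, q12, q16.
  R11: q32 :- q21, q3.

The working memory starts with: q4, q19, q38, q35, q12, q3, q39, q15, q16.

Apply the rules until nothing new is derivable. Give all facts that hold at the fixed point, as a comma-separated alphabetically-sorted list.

q10, q12, q13, q15, q16, q17, q19, q20, q21, q3, q32, q34, q35, q38, q39, q4

Round 1: R5 [q21 :- q19, q4, q12.]; R7 [q20 :- q35, q3, q38.]; R9 [q13 :- q19, q15.]; R10 [q34 :- q39, q12, q16.]. New: q21, q20, q13, q34.
Round 2: R8 [q10 :- q20, q34.]; R11 [q32 :- q21, q3.]. New: q10, q32.
Round 3: R4 [q17 :- q10, q32.]. New: q17.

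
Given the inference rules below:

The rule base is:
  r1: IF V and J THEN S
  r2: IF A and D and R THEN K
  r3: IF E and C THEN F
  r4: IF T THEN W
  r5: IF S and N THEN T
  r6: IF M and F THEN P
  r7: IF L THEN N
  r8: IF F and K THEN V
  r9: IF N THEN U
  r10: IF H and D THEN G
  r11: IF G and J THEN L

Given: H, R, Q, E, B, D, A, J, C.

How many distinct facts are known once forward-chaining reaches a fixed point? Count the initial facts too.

Round 1 — r2, r3, r10, derive K, F, G.
Round 2 — r8, r11, derive V, L.
Round 3 — r1, r7, derive S, N.
Round 4 — r5, r9, derive T, U.
Round 5 — r4, derive W.
Closure: {A, B, C, D, E, F, G, H, J, K, L, N, Q, R, S, T, U, V, W} — 19 facts.

19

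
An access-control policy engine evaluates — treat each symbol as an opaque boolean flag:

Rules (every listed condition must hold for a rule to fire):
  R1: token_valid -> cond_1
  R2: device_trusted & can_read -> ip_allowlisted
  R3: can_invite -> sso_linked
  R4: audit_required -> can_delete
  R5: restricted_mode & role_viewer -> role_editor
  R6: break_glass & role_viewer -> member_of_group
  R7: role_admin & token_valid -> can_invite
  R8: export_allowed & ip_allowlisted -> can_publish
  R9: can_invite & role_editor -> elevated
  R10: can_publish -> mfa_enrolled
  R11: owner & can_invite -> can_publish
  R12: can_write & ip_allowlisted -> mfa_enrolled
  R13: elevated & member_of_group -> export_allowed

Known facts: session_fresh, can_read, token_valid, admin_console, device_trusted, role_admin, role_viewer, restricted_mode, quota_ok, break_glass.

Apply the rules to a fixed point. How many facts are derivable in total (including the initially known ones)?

20

Round 1 — R1, R2, R5, R6, R7, derive cond_1, ip_allowlisted, role_editor, member_of_group, can_invite.
Round 2 — R3, R9, derive sso_linked, elevated.
Round 3 — R13, derive export_allowed.
Round 4 — R8, derive can_publish.
Round 5 — R10, derive mfa_enrolled.
Closure: {admin_console, break_glass, can_invite, can_publish, can_read, cond_1, device_trusted, elevated, export_allowed, ip_allowlisted, member_of_group, mfa_enrolled, quota_ok, restricted_mode, role_admin, role_editor, role_viewer, session_fresh, sso_linked, token_valid} — 20 facts.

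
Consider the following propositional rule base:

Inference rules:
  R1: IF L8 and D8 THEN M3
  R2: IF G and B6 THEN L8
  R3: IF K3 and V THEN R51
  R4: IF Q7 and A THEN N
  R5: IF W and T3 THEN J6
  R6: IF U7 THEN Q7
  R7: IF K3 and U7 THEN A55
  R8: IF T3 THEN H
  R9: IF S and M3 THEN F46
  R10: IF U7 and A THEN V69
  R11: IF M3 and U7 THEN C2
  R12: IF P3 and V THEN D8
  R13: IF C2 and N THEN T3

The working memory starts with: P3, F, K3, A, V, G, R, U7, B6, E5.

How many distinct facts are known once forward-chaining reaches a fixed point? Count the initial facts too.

21

Round 1: R2 [IF G and B6 THEN L8]; R3 [IF K3 and V THEN R51]; R6 [IF U7 THEN Q7]; R7 [IF K3 and U7 THEN A55]; R10 [IF U7 and A THEN V69]; R12 [IF P3 and V THEN D8]. New: L8, R51, Q7, A55, V69, D8.
Round 2: R1 [IF L8 and D8 THEN M3]; R4 [IF Q7 and A THEN N]. New: M3, N.
Round 3: R11 [IF M3 and U7 THEN C2]. New: C2.
Round 4: R13 [IF C2 and N THEN T3]. New: T3.
Round 5: R8 [IF T3 THEN H]. New: H.
Closure: {A, A55, B6, C2, D8, E5, F, G, H, K3, L8, M3, N, P3, Q7, R, R51, T3, U7, V, V69} — 21 facts.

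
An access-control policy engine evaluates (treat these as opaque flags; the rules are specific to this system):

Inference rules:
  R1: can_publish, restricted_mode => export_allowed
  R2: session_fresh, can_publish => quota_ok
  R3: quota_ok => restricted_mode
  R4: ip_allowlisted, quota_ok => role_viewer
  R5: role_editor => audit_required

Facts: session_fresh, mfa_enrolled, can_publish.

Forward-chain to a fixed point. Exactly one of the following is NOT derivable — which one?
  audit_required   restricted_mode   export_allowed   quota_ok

audit_required

Round 1: R2 [session_fresh, can_publish => quota_ok]. New: quota_ok.
Round 2: R3 [quota_ok => restricted_mode]. New: restricted_mode.
Round 3: R1 [can_publish, restricted_mode => export_allowed]. New: export_allowed.
Derived: quota_ok (round 1), restricted_mode (round 2), export_allowed (round 3). audit_required never appears in any round.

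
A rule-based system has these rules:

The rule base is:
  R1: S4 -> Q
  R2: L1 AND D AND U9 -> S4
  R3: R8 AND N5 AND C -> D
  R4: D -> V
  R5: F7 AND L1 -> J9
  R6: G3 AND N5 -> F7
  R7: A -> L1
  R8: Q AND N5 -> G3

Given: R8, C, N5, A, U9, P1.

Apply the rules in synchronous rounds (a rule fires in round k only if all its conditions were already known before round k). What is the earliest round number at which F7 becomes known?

[1] R3 [R8 AND N5 AND C -> D]; R7 [A -> L1]. ⇒ new: D, L1.
[2] R2 [L1 AND D AND U9 -> S4]; R4 [D -> V]. ⇒ new: S4, V.
[3] R1 [S4 -> Q]. ⇒ new: Q.
[4] R8 [Q AND N5 -> G3]. ⇒ new: G3.
[5] R6 [G3 AND N5 -> F7]. ⇒ new: F7.
F7 first appears in round 5.

5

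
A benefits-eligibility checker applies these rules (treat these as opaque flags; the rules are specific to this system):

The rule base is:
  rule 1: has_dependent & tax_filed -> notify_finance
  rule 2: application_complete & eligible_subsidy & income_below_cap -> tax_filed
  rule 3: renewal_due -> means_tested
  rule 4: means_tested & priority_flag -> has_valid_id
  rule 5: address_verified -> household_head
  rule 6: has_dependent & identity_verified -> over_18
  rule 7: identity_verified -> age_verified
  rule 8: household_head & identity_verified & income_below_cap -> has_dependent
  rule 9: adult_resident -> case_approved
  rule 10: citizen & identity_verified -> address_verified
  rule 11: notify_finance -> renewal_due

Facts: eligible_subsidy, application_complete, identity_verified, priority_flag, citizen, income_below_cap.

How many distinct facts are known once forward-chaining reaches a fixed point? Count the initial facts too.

16

Round 1 fires rule 2, rule 7, rule 10, giving tax_filed, age_verified, address_verified.
Round 2 fires rule 5, giving household_head.
Round 3 fires rule 8, giving has_dependent.
Round 4 fires rule 1, rule 6, giving notify_finance, over_18.
Round 5 fires rule 11, giving renewal_due.
Round 6 fires rule 3, giving means_tested.
Round 7 fires rule 4, giving has_valid_id.
Closure: {address_verified, age_verified, application_complete, citizen, eligible_subsidy, has_dependent, has_valid_id, household_head, identity_verified, income_below_cap, means_tested, notify_finance, over_18, priority_flag, renewal_due, tax_filed} — 16 facts.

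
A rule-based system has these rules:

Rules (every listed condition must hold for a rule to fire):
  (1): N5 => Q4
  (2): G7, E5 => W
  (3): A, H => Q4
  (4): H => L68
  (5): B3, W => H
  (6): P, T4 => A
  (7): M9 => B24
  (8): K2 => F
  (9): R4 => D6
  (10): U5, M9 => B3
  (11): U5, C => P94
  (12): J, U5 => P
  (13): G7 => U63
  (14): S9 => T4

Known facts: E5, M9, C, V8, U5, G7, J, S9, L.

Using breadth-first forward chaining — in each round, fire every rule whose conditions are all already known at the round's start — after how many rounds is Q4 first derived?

3

Round 1: (2) [G7, E5 => W]; (7) [M9 => B24]; (10) [U5, M9 => B3]; (11) [U5, C => P94]; (12) [J, U5 => P]; (13) [G7 => U63]; (14) [S9 => T4]. Adds W, B24, B3, P94, P, U63, T4.
Round 2: (5) [B3, W => H]; (6) [P, T4 => A]. Adds H, A.
Round 3: (3) [A, H => Q4]; (4) [H => L68]. Adds Q4, L68.
Q4 first appears in round 3.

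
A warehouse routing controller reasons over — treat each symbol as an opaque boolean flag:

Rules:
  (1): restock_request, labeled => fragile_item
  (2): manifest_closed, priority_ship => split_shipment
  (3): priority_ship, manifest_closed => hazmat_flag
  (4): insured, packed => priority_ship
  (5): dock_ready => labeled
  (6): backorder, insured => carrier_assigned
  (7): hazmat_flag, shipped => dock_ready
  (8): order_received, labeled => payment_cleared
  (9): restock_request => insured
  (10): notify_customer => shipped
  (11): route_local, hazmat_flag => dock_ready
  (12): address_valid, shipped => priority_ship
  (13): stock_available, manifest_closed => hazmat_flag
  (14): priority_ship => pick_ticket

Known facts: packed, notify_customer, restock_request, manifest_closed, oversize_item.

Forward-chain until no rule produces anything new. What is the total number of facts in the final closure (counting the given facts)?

14

[1] (9) [restock_request => insured]; (10) [notify_customer => shipped]. ⇒ new: insured, shipped.
[2] (4) [insured, packed => priority_ship]. ⇒ new: priority_ship.
[3] (2) [manifest_closed, priority_ship => split_shipment]; (3) [priority_ship, manifest_closed => hazmat_flag]; (14) [priority_ship => pick_ticket]. ⇒ new: split_shipment, hazmat_flag, pick_ticket.
[4] (7) [hazmat_flag, shipped => dock_ready]. ⇒ new: dock_ready.
[5] (5) [dock_ready => labeled]. ⇒ new: labeled.
[6] (1) [restock_request, labeled => fragile_item]. ⇒ new: fragile_item.
Closure: {dock_ready, fragile_item, hazmat_flag, insured, labeled, manifest_closed, notify_customer, oversize_item, packed, pick_ticket, priority_ship, restock_request, shipped, split_shipment} — 14 facts.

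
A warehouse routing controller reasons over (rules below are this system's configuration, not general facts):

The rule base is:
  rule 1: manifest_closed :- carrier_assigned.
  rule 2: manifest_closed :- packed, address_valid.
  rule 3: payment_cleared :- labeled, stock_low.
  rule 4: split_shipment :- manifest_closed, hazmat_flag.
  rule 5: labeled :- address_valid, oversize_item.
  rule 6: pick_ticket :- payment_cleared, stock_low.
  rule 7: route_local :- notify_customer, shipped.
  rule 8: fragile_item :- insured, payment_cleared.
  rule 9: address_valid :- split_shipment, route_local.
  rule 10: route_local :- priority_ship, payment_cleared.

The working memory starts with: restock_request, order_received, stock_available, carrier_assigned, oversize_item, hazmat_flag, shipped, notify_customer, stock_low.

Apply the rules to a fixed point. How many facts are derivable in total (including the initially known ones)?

16

Round 1 fires rule 1, rule 7, giving manifest_closed, route_local.
Round 2 fires rule 4, giving split_shipment.
Round 3 fires rule 9, giving address_valid.
Round 4 fires rule 5, giving labeled.
Round 5 fires rule 3, giving payment_cleared.
Round 6 fires rule 6, giving pick_ticket.
Closure: {address_valid, carrier_assigned, hazmat_flag, labeled, manifest_closed, notify_customer, order_received, oversize_item, payment_cleared, pick_ticket, restock_request, route_local, shipped, split_shipment, stock_available, stock_low} — 16 facts.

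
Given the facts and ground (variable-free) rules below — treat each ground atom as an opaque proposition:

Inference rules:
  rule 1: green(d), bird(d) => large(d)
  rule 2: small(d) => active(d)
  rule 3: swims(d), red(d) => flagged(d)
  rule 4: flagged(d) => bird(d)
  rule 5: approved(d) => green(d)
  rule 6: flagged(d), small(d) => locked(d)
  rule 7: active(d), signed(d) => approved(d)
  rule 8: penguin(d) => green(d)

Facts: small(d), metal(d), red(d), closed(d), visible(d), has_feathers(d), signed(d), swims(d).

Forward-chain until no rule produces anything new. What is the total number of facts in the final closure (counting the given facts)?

15

Round 1 fires rule 2, rule 3, giving active(d), flagged(d).
Round 2 fires rule 4, rule 6, rule 7, giving bird(d), locked(d), approved(d).
Round 3 fires rule 5, giving green(d).
Round 4 fires rule 1, giving large(d).
Closure: {active(d), approved(d), bird(d), closed(d), flagged(d), green(d), has_feathers(d), large(d), locked(d), metal(d), red(d), signed(d), small(d), swims(d), visible(d)} — 15 facts.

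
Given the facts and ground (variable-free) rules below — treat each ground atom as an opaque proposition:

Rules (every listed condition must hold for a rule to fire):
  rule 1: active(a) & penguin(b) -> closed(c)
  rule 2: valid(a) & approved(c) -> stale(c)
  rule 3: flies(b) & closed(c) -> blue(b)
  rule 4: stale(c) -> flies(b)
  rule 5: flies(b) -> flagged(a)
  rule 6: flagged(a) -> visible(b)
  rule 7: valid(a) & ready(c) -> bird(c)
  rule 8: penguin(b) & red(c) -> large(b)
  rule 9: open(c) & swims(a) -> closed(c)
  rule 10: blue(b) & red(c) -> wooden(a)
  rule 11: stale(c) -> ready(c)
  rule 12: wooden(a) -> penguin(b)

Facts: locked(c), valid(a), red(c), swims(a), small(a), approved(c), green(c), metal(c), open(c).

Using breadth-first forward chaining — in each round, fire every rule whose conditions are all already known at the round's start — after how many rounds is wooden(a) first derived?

4

Round 1 — rule 2, rule 9, derive stale(c), closed(c).
Round 2 — rule 4, rule 11, derive flies(b), ready(c).
Round 3 — rule 3, rule 5, rule 7, derive blue(b), flagged(a), bird(c).
Round 4 — rule 6, rule 10, derive visible(b), wooden(a).
wooden(a) first appears in round 4.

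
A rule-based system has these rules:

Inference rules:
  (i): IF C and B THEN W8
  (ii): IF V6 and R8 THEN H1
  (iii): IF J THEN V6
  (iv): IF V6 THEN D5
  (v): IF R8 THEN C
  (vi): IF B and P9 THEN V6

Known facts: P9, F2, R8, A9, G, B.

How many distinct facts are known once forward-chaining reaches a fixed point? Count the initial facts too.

[1] (v) [IF R8 THEN C]; (vi) [IF B and P9 THEN V6]. ⇒ new: C, V6.
[2] (i) [IF C and B THEN W8]; (ii) [IF V6 and R8 THEN H1]; (iv) [IF V6 THEN D5]. ⇒ new: W8, H1, D5.
Closure: {A9, B, C, D5, F2, G, H1, P9, R8, V6, W8} — 11 facts.

11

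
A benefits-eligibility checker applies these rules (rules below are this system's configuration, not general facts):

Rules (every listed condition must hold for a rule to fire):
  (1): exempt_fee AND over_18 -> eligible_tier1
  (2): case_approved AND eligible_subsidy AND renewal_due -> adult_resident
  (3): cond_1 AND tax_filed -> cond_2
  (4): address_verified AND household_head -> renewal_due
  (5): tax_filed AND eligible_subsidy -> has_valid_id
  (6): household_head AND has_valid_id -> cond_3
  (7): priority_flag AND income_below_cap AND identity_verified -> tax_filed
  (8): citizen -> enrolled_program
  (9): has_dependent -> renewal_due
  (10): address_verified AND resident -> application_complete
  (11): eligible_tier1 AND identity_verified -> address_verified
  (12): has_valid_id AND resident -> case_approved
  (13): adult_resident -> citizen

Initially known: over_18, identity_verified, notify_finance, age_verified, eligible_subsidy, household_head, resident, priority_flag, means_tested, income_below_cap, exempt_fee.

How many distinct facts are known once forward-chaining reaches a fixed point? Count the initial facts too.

22

Round 1: (1) [exempt_fee AND over_18 -> eligible_tier1]; (7) [priority_flag AND income_below_cap AND identity_verified -> tax_filed]. Adds eligible_tier1, tax_filed.
Round 2: (5) [tax_filed AND eligible_subsidy -> has_valid_id]; (11) [eligible_tier1 AND identity_verified -> address_verified]. Adds has_valid_id, address_verified.
Round 3: (4) [address_verified AND household_head -> renewal_due]; (6) [household_head AND has_valid_id -> cond_3]; (10) [address_verified AND resident -> application_complete]; (12) [has_valid_id AND resident -> case_approved]. Adds renewal_due, cond_3, application_complete, case_approved.
Round 4: (2) [case_approved AND eligible_subsidy AND renewal_due -> adult_resident]. Adds adult_resident.
Round 5: (13) [adult_resident -> citizen]. Adds citizen.
Round 6: (8) [citizen -> enrolled_program]. Adds enrolled_program.
Closure: {address_verified, adult_resident, age_verified, application_complete, case_approved, citizen, cond_3, eligible_subsidy, eligible_tier1, enrolled_program, exempt_fee, has_valid_id, household_head, identity_verified, income_below_cap, means_tested, notify_finance, over_18, priority_flag, renewal_due, resident, tax_filed} — 22 facts.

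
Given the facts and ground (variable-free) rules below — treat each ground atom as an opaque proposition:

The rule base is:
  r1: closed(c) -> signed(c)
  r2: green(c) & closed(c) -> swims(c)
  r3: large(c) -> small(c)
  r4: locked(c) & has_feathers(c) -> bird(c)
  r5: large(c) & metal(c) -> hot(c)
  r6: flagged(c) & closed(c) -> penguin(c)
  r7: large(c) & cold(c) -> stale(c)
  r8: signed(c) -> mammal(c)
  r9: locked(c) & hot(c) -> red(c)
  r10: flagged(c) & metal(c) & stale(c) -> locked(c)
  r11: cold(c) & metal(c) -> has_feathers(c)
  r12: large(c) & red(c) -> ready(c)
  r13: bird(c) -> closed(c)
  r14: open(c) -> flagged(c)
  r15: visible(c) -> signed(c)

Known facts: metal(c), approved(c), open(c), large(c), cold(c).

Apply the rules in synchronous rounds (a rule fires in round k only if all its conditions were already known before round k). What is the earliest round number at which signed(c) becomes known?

5

Round 1 fires r3, r5, r7, r11, r14, giving small(c), hot(c), stale(c), has_feathers(c), flagged(c).
Round 2 fires r10, giving locked(c).
Round 3 fires r4, r9, giving bird(c), red(c).
Round 4 fires r12, r13, giving ready(c), closed(c).
Round 5 fires r1, r6, giving signed(c), penguin(c).
signed(c) first appears in round 5.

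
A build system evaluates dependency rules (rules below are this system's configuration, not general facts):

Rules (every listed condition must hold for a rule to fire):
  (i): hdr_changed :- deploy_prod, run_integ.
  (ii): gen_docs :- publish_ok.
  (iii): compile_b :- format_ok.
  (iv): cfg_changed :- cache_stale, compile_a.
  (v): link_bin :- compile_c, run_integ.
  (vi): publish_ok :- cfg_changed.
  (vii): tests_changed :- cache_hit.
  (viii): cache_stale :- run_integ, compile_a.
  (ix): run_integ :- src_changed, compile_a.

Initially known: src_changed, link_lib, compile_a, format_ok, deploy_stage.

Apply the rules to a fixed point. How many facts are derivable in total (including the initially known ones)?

Round 1 — (iii), (ix), derive compile_b, run_integ.
Round 2 — (viii), derive cache_stale.
Round 3 — (iv), derive cfg_changed.
Round 4 — (vi), derive publish_ok.
Round 5 — (ii), derive gen_docs.
Closure: {cache_stale, cfg_changed, compile_a, compile_b, deploy_stage, format_ok, gen_docs, link_lib, publish_ok, run_integ, src_changed} — 11 facts.

11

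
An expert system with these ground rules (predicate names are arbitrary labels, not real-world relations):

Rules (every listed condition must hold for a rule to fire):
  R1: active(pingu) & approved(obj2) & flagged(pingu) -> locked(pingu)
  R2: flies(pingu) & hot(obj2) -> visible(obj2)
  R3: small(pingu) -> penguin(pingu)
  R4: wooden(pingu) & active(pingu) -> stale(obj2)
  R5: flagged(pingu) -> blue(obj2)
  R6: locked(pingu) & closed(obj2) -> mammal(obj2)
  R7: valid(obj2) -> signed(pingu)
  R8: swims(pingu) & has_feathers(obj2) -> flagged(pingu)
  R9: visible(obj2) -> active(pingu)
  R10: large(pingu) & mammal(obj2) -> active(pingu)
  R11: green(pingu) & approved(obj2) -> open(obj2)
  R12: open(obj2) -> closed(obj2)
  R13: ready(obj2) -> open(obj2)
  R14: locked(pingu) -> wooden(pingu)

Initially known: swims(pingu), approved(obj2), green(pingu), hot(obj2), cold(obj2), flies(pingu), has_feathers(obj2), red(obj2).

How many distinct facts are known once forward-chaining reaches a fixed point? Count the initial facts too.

Round 1: R2 [flies(pingu) & hot(obj2) -> visible(obj2)]; R8 [swims(pingu) & has_feathers(obj2) -> flagged(pingu)]; R11 [green(pingu) & approved(obj2) -> open(obj2)]. New: visible(obj2), flagged(pingu), open(obj2).
Round 2: R5 [flagged(pingu) -> blue(obj2)]; R9 [visible(obj2) -> active(pingu)]; R12 [open(obj2) -> closed(obj2)]. New: blue(obj2), active(pingu), closed(obj2).
Round 3: R1 [active(pingu) & approved(obj2) & flagged(pingu) -> locked(pingu)]. New: locked(pingu).
Round 4: R6 [locked(pingu) & closed(obj2) -> mammal(obj2)]; R14 [locked(pingu) -> wooden(pingu)]. New: mammal(obj2), wooden(pingu).
Round 5: R4 [wooden(pingu) & active(pingu) -> stale(obj2)]. New: stale(obj2).
Closure: {active(pingu), approved(obj2), blue(obj2), closed(obj2), cold(obj2), flagged(pingu), flies(pingu), green(pingu), has_feathers(obj2), hot(obj2), locked(pingu), mammal(obj2), open(obj2), red(obj2), stale(obj2), swims(pingu), visible(obj2), wooden(pingu)} — 18 facts.

18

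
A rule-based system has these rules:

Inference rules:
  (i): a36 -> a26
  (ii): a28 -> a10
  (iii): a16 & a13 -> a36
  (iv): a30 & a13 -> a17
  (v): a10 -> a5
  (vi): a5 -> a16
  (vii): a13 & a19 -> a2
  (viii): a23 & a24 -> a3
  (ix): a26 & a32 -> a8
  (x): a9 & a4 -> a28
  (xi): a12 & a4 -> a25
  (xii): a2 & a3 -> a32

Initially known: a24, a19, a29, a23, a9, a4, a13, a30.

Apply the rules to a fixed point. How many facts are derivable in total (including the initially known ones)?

Round 1 fires (iv), (vii), (viii), (x), giving a17, a2, a3, a28.
Round 2 fires (ii), (xii), giving a10, a32.
Round 3 fires (v), giving a5.
Round 4 fires (vi), giving a16.
Round 5 fires (iii), giving a36.
Round 6 fires (i), giving a26.
Round 7 fires (ix), giving a8.
Closure: {a10, a13, a16, a17, a19, a2, a23, a24, a26, a28, a29, a3, a30, a32, a36, a4, a5, a8, a9} — 19 facts.

19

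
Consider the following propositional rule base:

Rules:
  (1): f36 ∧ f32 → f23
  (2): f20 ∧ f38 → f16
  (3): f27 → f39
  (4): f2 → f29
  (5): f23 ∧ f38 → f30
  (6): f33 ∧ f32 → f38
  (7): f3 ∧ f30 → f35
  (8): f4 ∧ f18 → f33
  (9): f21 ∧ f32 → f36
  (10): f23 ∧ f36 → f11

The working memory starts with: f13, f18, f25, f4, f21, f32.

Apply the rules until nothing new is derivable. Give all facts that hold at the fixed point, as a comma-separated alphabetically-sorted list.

Round 1 — (8), (9), derive f33, f36.
Round 2 — (1), (6), derive f23, f38.
Round 3 — (5), (10), derive f30, f11.

f11, f13, f18, f21, f23, f25, f30, f32, f33, f36, f38, f4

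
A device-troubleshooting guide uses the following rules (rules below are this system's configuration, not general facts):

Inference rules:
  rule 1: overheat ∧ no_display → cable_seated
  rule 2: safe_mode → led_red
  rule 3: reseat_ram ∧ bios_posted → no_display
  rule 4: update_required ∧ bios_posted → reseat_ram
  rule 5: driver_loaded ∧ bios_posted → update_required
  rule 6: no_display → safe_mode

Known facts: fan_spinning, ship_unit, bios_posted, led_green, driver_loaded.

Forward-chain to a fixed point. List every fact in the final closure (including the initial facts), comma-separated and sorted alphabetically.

bios_posted, driver_loaded, fan_spinning, led_green, led_red, no_display, reseat_ram, safe_mode, ship_unit, update_required

Round 1 fires rule 5, giving update_required.
Round 2 fires rule 4, giving reseat_ram.
Round 3 fires rule 3, giving no_display.
Round 4 fires rule 6, giving safe_mode.
Round 5 fires rule 2, giving led_red.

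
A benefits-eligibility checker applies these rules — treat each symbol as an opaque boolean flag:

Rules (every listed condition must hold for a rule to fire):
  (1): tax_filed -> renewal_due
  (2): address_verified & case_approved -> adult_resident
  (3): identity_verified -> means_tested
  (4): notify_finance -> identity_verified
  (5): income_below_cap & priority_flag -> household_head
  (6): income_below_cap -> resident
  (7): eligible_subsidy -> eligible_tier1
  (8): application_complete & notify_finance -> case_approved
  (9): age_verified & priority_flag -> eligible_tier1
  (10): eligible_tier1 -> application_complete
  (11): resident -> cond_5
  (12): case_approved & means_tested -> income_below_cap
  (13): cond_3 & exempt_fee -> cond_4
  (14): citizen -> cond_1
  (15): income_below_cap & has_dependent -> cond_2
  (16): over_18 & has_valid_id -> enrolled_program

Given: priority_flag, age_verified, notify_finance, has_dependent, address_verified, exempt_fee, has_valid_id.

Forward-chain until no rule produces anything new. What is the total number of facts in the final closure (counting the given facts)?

18

Round 1: (4) [notify_finance -> identity_verified]; (9) [age_verified & priority_flag -> eligible_tier1]. Adds identity_verified, eligible_tier1.
Round 2: (3) [identity_verified -> means_tested]; (10) [eligible_tier1 -> application_complete]. Adds means_tested, application_complete.
Round 3: (8) [application_complete & notify_finance -> case_approved]. Adds case_approved.
Round 4: (2) [address_verified & case_approved -> adult_resident]; (12) [case_approved & means_tested -> income_below_cap]. Adds adult_resident, income_below_cap.
Round 5: (5) [income_below_cap & priority_flag -> household_head]; (6) [income_below_cap -> resident]; (15) [income_below_cap & has_dependent -> cond_2]. Adds household_head, resident, cond_2.
Round 6: (11) [resident -> cond_5]. Adds cond_5.
Closure: {address_verified, adult_resident, age_verified, application_complete, case_approved, cond_2, cond_5, eligible_tier1, exempt_fee, has_dependent, has_valid_id, household_head, identity_verified, income_below_cap, means_tested, notify_finance, priority_flag, resident} — 18 facts.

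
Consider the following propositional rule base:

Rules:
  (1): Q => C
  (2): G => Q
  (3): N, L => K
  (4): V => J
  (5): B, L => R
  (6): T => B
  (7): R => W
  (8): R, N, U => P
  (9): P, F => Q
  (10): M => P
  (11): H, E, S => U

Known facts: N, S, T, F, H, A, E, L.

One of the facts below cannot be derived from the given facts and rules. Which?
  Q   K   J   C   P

J

Round 1 fires (3), (6), (11), giving K, B, U.
Round 2 fires (5), giving R.
Round 3 fires (7), (8), giving W, P.
Round 4 fires (9), giving Q.
Round 5 fires (1), giving C.
Derived: C (round 5), K (round 1), P (round 3), Q (round 4). J never appears in any round.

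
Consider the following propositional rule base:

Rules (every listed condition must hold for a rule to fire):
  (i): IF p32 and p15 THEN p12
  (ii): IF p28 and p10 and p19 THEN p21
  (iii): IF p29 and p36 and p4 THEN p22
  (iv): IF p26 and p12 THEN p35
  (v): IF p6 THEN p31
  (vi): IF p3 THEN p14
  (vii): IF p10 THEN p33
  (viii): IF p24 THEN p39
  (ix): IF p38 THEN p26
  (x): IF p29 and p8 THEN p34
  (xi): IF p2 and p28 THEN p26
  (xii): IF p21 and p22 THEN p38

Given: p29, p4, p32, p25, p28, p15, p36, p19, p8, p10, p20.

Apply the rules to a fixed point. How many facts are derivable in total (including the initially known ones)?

19

Round 1: (i) [IF p32 and p15 THEN p12]; (ii) [IF p28 and p10 and p19 THEN p21]; (iii) [IF p29 and p36 and p4 THEN p22]; (vii) [IF p10 THEN p33]; (x) [IF p29 and p8 THEN p34]. Adds p12, p21, p22, p33, p34.
Round 2: (xii) [IF p21 and p22 THEN p38]. Adds p38.
Round 3: (ix) [IF p38 THEN p26]. Adds p26.
Round 4: (iv) [IF p26 and p12 THEN p35]. Adds p35.
Closure: {p10, p12, p15, p19, p20, p21, p22, p25, p26, p28, p29, p32, p33, p34, p35, p36, p38, p4, p8} — 19 facts.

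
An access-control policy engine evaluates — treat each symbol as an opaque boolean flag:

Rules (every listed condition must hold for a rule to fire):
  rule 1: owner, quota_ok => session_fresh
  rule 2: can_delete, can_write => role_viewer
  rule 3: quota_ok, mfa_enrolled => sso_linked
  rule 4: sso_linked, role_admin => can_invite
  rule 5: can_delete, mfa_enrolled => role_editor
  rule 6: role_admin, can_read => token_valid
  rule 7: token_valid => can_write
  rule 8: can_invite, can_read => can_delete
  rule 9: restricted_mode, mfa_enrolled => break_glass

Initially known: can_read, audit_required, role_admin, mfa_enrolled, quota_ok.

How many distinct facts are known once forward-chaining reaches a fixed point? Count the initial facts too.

12

Round 1 fires rule 3, rule 6, giving sso_linked, token_valid.
Round 2 fires rule 4, rule 7, giving can_invite, can_write.
Round 3 fires rule 8, giving can_delete.
Round 4 fires rule 2, rule 5, giving role_viewer, role_editor.
Closure: {audit_required, can_delete, can_invite, can_read, can_write, mfa_enrolled, quota_ok, role_admin, role_editor, role_viewer, sso_linked, token_valid} — 12 facts.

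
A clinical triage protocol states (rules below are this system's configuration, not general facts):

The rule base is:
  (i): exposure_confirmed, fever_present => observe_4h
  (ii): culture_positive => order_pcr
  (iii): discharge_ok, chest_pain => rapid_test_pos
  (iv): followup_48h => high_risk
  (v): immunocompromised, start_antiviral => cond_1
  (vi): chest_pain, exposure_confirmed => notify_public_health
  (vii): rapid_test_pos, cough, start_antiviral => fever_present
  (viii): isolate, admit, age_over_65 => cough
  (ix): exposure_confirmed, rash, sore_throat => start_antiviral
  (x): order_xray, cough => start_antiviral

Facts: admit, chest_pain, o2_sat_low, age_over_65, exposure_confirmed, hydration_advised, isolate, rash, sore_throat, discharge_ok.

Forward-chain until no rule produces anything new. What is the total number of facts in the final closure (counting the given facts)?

16

[1] (iii) [discharge_ok, chest_pain => rapid_test_pos]; (vi) [chest_pain, exposure_confirmed => notify_public_health]; (viii) [isolate, admit, age_over_65 => cough]; (ix) [exposure_confirmed, rash, sore_throat => start_antiviral]. ⇒ new: rapid_test_pos, notify_public_health, cough, start_antiviral.
[2] (vii) [rapid_test_pos, cough, start_antiviral => fever_present]. ⇒ new: fever_present.
[3] (i) [exposure_confirmed, fever_present => observe_4h]. ⇒ new: observe_4h.
Closure: {admit, age_over_65, chest_pain, cough, discharge_ok, exposure_confirmed, fever_present, hydration_advised, isolate, notify_public_health, o2_sat_low, observe_4h, rapid_test_pos, rash, sore_throat, start_antiviral} — 16 facts.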